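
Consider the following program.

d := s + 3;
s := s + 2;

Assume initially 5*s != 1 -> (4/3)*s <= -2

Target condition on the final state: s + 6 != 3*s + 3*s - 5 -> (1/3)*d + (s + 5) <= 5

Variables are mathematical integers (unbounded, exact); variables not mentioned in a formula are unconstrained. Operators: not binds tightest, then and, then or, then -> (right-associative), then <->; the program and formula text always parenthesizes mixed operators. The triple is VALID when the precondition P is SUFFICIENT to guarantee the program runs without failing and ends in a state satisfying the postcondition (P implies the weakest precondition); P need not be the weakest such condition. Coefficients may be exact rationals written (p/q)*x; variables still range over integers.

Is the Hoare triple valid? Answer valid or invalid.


Working backward. After the program, the postcondition s + 6 != 3*s + 3*s - 5 -> (1/3)*d + (s + 5) <= 5 must hold; in canonical form it is 5*s != 11 -> (1/3)*d + s <= 0.
Before s := s + 2: 5*s != 1 -> (1/3)*d + s <= -2
Before d := s + 3: 5*s != 1 -> (4/3)*s <= -3
The weakest precondition is 5*s != 1 -> (4/3)*s <= -3.
Check whether 5*s != 1 -> (4/3)*s <= -2 implies it.
Countermodel: at the initial state s = -2, the precondition holds but the weakest precondition fails.
Answer: invalid


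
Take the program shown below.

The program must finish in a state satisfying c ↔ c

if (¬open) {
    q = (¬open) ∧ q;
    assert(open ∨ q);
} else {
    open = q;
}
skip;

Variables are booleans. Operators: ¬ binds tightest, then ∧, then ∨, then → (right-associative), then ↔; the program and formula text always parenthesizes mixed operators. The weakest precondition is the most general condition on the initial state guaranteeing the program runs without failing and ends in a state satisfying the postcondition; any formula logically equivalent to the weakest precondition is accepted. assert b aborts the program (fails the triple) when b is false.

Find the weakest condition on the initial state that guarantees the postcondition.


Working backward. After the program, the postcondition c ↔ c must hold; in canonical form it is true.
Before skip: true
Then branch requires open ∨ ((¬open) ∧ q); else branch requires true.
Before the if: (¬open) → (open ∨ ((¬open) ∧ q))
Answer: WP = (¬open) → (open ∨ ((¬open) ∧ q))


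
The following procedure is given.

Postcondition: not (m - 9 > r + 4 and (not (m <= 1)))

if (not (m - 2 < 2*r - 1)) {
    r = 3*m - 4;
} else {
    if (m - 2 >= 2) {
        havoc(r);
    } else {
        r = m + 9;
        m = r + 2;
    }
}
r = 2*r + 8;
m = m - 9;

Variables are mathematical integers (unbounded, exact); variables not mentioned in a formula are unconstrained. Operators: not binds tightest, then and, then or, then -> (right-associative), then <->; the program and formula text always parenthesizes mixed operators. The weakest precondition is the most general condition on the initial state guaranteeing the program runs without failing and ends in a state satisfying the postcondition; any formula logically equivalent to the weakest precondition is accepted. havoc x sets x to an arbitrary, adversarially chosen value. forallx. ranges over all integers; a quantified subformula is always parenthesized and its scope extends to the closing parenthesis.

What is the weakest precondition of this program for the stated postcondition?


Working backward. After the program, the postcondition not (m - 9 > r + 4 and (not (m <= 1))) must hold; in canonical form it is not (m > r + 13 and (not (m <= 1))).
Before m := m - 9: not (m > r + 22 and (not (m <= 10)))
Before r := 2*r + 8: not (m > 2*r + 30 and (not (m <= 10)))
Then branch requires not (5*m < -22 and (not (m <= 10))); else branch requires (m >= 4 -> (forall r_1. (not (m > 2*r_1 + 30 and (not (m <= 10)))))) and ((not (m >= 4)) -> (not (m < -37 and (not (m <= -1))))).
Before the if: ((not (m < 2*r + 1)) -> (not (5*m < -22 and (not (m <= 10))))) and (m < 2*r + 1 -> ((m >= 4 -> (forall r_1. (not (m > 2*r_1 + 30 and (not (m <= 10)))))) and ((not (m >= 4)) -> (not (m < -37 and (not (m <= -1)))))))
Answer: WP = ((not (m < 2*r + 1)) -> (not (5*m < -22 and (not (m <= 10))))) and (m < 2*r + 1 -> ((m >= 4 -> (forall r_1. (not (m > 2*r_1 + 30 and (not (m <= 10)))))) and ((not (m >= 4)) -> (not (m < -37 and (not (m <= -1)))))))


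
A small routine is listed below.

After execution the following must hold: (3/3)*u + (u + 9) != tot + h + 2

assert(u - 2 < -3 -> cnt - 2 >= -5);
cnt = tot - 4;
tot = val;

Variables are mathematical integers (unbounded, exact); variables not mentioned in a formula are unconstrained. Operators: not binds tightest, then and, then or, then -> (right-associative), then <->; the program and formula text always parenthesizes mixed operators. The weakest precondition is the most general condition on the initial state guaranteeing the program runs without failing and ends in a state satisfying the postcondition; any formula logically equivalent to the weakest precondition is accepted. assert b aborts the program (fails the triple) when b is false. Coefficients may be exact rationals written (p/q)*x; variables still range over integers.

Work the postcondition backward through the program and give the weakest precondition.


Working backward. After the program, the postcondition (3/3)*u + (u + 9) != tot + h + 2 must hold; in canonical form it is 2*u != h + tot - 7.
Before tot := val: 2*u != h + val - 7
Before cnt := tot - 4: 2*u != h + val - 7
Before assert u - 2 < -3 -> cnt - 2 >= -5: (u < -1 -> cnt >= -3) and 2*u != h + val - 7
Answer: WP = (u < -1 -> cnt >= -3) and 2*u != h + val - 7


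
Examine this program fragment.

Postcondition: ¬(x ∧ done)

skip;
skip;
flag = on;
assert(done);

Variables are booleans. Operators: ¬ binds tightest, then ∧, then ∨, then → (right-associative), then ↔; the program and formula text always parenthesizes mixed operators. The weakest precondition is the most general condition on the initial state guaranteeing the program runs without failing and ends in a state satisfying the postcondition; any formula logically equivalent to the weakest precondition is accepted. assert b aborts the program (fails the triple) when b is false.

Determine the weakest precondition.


Working backward. After the program, ¬(x ∧ done) must hold.
Before assert done: done ∧ (¬(x ∧ done))
Before flag := on: done ∧ (¬(x ∧ done))
Before skip: done ∧ (¬(x ∧ done))
Before skip: done ∧ (¬(x ∧ done))
Answer: WP = done ∧ (¬(x ∧ done))


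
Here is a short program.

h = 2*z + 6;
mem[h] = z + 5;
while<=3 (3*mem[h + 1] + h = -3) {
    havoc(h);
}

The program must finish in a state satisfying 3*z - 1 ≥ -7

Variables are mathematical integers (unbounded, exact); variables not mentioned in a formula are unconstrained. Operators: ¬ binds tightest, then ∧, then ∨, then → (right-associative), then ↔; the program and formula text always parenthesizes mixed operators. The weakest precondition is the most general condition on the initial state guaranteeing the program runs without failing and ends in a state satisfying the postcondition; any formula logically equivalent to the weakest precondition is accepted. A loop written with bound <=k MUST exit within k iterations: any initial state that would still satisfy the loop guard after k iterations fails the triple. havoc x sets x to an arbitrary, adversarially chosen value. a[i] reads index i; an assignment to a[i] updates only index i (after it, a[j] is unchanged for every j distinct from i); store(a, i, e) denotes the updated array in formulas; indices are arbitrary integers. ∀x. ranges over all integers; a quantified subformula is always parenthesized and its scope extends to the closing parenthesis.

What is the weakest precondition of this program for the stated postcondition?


Working backward. After the program, the postcondition 3*z - 1 ≥ -7 must hold; in canonical form it is 3*z ≥ -6.
Before the loop (bound <=3), unroll the exhaustion recursion (WP_0 = exit-now case; WP_j = one more guarded iteration, up to j = 3):
  WP_0: (¬(3*mem[h + 1] + h = -3)) ∧ 3*z ≥ -6
  WP_1: (3*mem[h + 1] + h = -3 → (∀h_1. ((¬(3*mem[h_1 + 1] + h_1 = -3)) ∧ 3*z ≥ -6))) ∧ ((¬(3*mem[h + 1] + h = -3)) → 3*z ≥ -6)
  WP_2: (3*mem[h + 1] + h = -3 → (∀h_2. ((3*mem[h_2 + 1] + h_2 = -3 → (∀h_1. ((¬(3*mem[h_1 + 1] + h_1 = -3)) ∧ 3*z ≥ -6))) ∧ ((¬(3*mem[h_2 + 1] + h_2 = -3)) → 3*z ≥ -6)))) ∧ ((¬(3*mem[h + 1] + h = -3)) → 3*z ≥ -6)
  WP_3: (3*mem[h + 1] + h = -3 → (∀h_3. ((3*mem[h_3 + 1] + h_3 = -3 → (∀h_2. ((3*mem[h_2 + 1] + h_2 = -3 → (∀h_1. ((¬(3*mem[h_1 + 1] + h_1 = -3)) ∧ 3*z ≥ -6))) ∧ ((¬(3*mem[h_2 + 1] + h_2 = -3)) → 3*z ≥ -6)))) ∧ ((¬(3*mem[h_3 + 1] + h_3 = -3)) → 3*z ≥ -6)))) ∧ ((¬(3*mem[h + 1] + h = -3)) → 3*z ≥ -6)
So before the loop: (3*mem[h + 1] + h = -3 → (∀h_3. ((3*mem[h_3 + 1] + h_3 = -3 → (∀h_2. ((3*mem[h_2 + 1] + h_2 = -3 → (∀h_1. ((¬(3*mem[h_1 + 1] + h_1 = -3)) ∧ 3*z ≥ -6))) ∧ ((¬(3*mem[h_2 + 1] + h_2 = -3)) → 3*z ≥ -6)))) ∧ ((¬(3*mem[h_3 + 1] + h_3 = -3)) → 3*z ≥ -6)))) ∧ ((¬(3*mem[h + 1] + h = -3)) → 3*z ≥ -6)
Before mem[h] := z + 5: (3*store(mem, h, z + 5)[h + 1] + h = -3 → (∀h_3. ((3*store(mem, h, z + 5)[h_3 + 1] + h_3 = -3 → (∀h_2. ((3*store(mem, h, z + 5)[h_2 + 1] + h_2 = -3 → (∀h_1. ((¬(3*store(mem, h, z + 5)[h_1 + 1] + h_1 = -3)) ∧ 3*z ≥ -6))) ∧ ((¬(3*store(mem, h, z + 5)[h_2 + 1] + h_2 = -3)) → 3*z ≥ -6)))) ∧ ((¬(3*store(mem, h, z + 5)[h_3 + 1] + h_3 = -3)) → 3*z ≥ -6)))) ∧ ((¬(3*store(mem, h, z + 5)[h + 1] + h = -3)) → 3*z ≥ -6)
Before h := 2*z + 6: (3*store(mem, 2*z + 6, z + 5)[2*z + 7] + 2*z = -9 → (∀h_3. ((3*store(mem, 2*z + 6, z + 5)[h_3 + 1] + h_3 = -3 → (∀h_2. ((3*store(mem, 2*z + 6, z + 5)[h_2 + 1] + h_2 = -3 → (∀h_1. ((¬(3*store(mem, 2*z + 6, z + 5)[h_1 + 1] + h_1 = -3)) ∧ 3*z ≥ -6))) ∧ ((¬(3*store(mem, 2*z + 6, z + 5)[h_2 + 1] + h_2 = -3)) → 3*z ≥ -6)))) ∧ ((¬(3*store(mem, 2*z + 6, z + 5)[h_3 + 1] + h_3 = -3)) → 3*z ≥ -6)))) ∧ ((¬(3*store(mem, 2*z + 6, z + 5)[2*z + 7] + 2*z = -9)) → 3*z ≥ -6)
Answer: WP = (3*store(mem, 2*z + 6, z + 5)[2*z + 7] + 2*z = -9 → (∀h_3. ((3*store(mem, 2*z + 6, z + 5)[h_3 + 1] + h_3 = -3 → (∀h_2. ((3*store(mem, 2*z + 6, z + 5)[h_2 + 1] + h_2 = -3 → (∀h_1. ((¬(3*store(mem, 2*z + 6, z + 5)[h_1 + 1] + h_1 = -3)) ∧ 3*z ≥ -6))) ∧ ((¬(3*store(mem, 2*z + 6, z + 5)[h_2 + 1] + h_2 = -3)) → 3*z ≥ -6)))) ∧ ((¬(3*store(mem, 2*z + 6, z + 5)[h_3 + 1] + h_3 = -3)) → 3*z ≥ -6)))) ∧ ((¬(3*store(mem, 2*z + 6, z + 5)[2*z + 7] + 2*z = -9)) → 3*z ≥ -6)


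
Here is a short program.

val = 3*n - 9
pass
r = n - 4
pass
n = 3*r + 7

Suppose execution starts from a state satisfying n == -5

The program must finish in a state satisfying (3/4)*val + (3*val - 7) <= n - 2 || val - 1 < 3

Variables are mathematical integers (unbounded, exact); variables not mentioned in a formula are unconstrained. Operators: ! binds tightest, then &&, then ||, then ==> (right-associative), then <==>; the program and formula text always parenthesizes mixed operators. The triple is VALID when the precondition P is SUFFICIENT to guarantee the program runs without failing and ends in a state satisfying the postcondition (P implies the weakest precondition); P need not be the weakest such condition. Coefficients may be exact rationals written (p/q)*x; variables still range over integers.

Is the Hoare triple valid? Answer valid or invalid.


Working backward. After the program, the postcondition (3/4)*val + (3*val - 7) <= n - 2 || val - 1 < 3 must hold; in canonical form it is (15/4)*val <= n + 5 || val < 4.
Before n := 3*r + 7: (15/4)*val <= 3*r + 12 || val < 4
Before skip: (15/4)*val <= 3*r + 12 || val < 4
Before r := n - 4: (15/4)*val <= 3*n || val < 4
Before skip: (15/4)*val <= 3*n || val < 4
Before val := 3*n - 9: (33/4)*n <= 135/4 || 3*n < 13
The weakest precondition is (33/4)*n <= 135/4 || 3*n < 13.
Check whether n == -5 implies it.
Every state satisfying the precondition satisfies the weakest precondition: the implication holds.
Answer: valid


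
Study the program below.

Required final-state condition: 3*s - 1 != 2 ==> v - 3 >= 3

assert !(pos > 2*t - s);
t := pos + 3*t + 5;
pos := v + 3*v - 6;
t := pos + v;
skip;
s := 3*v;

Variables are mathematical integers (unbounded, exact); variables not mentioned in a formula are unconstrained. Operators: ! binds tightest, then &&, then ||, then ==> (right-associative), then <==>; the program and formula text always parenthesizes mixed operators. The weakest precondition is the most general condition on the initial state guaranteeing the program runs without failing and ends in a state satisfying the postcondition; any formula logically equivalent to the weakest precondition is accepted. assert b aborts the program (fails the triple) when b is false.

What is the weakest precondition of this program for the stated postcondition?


Working backward. After the program, the postcondition 3*s - 1 != 2 ==> v - 3 >= 3 must hold; in canonical form it is 3*s != 3 ==> v >= 6.
Before s := 3*v: 9*v != 3 ==> v >= 6
Before skip: 9*v != 3 ==> v >= 6
Before t := pos + v: 9*v != 3 ==> v >= 6
Before pos := v + 3*v - 6: 9*v != 3 ==> v >= 6
Before t := pos + 3*t + 5: 9*v != 3 ==> v >= 6
Before assert !(pos > 2*t - s): (!(pos + s > 2*t)) && (9*v != 3 ==> v >= 6)
Answer: WP = (!(pos + s > 2*t)) && (9*v != 3 ==> v >= 6)


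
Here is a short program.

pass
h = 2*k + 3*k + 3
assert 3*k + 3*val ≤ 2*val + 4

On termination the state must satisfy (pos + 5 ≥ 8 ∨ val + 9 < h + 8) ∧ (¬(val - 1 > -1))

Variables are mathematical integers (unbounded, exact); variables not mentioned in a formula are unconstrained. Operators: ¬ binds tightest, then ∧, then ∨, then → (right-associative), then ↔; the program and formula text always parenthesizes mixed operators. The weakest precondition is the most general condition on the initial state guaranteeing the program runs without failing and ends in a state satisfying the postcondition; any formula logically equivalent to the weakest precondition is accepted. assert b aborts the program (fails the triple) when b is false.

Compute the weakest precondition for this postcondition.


Working backward. After the program, the postcondition (pos + 5 ≥ 8 ∨ val + 9 < h + 8) ∧ (¬(val - 1 > -1)) must hold; in canonical form it is (pos ≥ 3 ∨ val < h - 1) ∧ (¬(val > 0)).
Before assert 3*k + 3*val ≤ 2*val + 4: 3*k + val ≤ 4 ∧ (pos ≥ 3 ∨ val < h - 1) ∧ (¬(val > 0))
Before h := 2*k + 3*k + 3: 3*k + val ≤ 4 ∧ (pos ≥ 3 ∨ val < 5*k + 2) ∧ (¬(val > 0))
Before skip: 3*k + val ≤ 4 ∧ (pos ≥ 3 ∨ val < 5*k + 2) ∧ (¬(val > 0))
Answer: WP = 3*k + val ≤ 4 ∧ (pos ≥ 3 ∨ val < 5*k + 2) ∧ (¬(val > 0))


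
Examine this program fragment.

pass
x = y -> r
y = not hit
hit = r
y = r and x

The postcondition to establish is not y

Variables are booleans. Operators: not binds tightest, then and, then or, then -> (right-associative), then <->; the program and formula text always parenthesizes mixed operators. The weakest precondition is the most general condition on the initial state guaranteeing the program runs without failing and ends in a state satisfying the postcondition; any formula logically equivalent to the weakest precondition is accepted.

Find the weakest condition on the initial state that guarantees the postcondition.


Working backward. After the program, not y must hold.
Before y := r and x: not (r and x)
Before hit := r: not (r and x)
Before y := not hit: not (r and x)
Before x := y -> r: not (r and (y -> r))
Before skip: not (r and (y -> r))
Answer: WP = not (r and (y -> r))


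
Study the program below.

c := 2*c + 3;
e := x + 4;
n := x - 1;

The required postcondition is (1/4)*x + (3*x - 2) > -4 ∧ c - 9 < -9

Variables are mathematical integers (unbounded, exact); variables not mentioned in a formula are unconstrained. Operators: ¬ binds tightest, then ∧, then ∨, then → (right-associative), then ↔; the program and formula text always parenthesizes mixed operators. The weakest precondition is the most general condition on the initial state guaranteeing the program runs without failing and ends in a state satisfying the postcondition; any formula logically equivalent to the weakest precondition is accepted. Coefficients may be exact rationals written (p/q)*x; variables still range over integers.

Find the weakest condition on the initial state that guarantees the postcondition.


Working backward. After the program, the postcondition (1/4)*x + (3*x - 2) > -4 ∧ c - 9 < -9 must hold; in canonical form it is (13/4)*x > -2 ∧ c < 0.
Before n := x - 1: (13/4)*x > -2 ∧ c < 0
Before e := x + 4: (13/4)*x > -2 ∧ c < 0
Before c := 2*c + 3: (13/4)*x > -2 ∧ 2*c < -3
Answer: WP = (13/4)*x > -2 ∧ 2*c < -3


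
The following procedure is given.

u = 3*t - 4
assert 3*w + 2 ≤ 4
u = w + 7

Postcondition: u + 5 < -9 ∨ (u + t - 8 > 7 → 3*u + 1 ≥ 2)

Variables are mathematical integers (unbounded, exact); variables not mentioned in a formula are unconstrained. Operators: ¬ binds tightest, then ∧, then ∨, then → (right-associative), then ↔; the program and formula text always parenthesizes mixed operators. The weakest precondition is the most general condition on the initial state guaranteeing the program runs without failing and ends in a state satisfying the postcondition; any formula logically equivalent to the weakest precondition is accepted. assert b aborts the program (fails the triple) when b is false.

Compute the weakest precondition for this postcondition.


Working backward. After the program, the postcondition u + 5 < -9 ∨ (u + t - 8 > 7 → 3*u + 1 ≥ 2) must hold; in canonical form it is u < -14 ∨ (t + u > 15 → 3*u ≥ 1).
Before u := w + 7: w < -21 ∨ (t + w > 8 → 3*w ≥ -20)
Before assert 3*w + 2 ≤ 4: 3*w ≤ 2 ∧ (w < -21 ∨ (t + w > 8 → 3*w ≥ -20))
Before u := 3*t - 4: 3*w ≤ 2 ∧ (w < -21 ∨ (t + w > 8 → 3*w ≥ -20))
Answer: WP = 3*w ≤ 2 ∧ (w < -21 ∨ (t + w > 8 → 3*w ≥ -20))


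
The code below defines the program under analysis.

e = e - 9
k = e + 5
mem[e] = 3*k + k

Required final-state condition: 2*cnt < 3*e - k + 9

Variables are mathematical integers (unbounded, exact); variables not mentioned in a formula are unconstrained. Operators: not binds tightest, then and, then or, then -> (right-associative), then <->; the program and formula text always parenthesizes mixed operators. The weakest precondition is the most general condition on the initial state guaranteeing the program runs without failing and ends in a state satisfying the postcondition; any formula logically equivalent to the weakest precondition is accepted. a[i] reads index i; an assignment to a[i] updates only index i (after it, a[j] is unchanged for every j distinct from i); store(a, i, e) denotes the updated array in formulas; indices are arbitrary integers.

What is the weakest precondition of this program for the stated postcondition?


Working backward. After the program, the postcondition 2*cnt < 3*e - k + 9 must hold; in canonical form it is 2*cnt + k < 3*e + 9.
Before mem[e] := 3*k + k: 2*cnt + k < 3*e + 9
Before k := e + 5: 2*cnt < 2*e + 4
Before e := e - 9: 2*cnt < 2*e - 14
Answer: WP = 2*cnt < 2*e - 14


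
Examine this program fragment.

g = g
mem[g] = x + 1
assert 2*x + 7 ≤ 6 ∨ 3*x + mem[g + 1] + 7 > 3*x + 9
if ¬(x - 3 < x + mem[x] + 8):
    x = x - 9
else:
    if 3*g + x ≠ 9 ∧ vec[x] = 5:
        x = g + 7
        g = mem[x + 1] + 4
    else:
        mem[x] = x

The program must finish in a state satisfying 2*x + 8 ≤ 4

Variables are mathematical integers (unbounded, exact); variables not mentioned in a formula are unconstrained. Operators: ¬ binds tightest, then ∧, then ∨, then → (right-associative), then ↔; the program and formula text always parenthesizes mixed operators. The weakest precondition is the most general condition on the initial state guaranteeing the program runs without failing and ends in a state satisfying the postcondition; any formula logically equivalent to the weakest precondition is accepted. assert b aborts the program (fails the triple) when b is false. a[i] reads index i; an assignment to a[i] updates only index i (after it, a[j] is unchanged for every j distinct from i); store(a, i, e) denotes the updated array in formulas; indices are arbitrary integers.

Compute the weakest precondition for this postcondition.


Working backward. After the program, the postcondition 2*x + 8 ≤ 4 must hold; in canonical form it is 2*x ≤ -4.
Then branch requires 2*x ≤ 14; else branch requires ((3*g + x ≠ 9 ∧ vec[x] = 5) → 2*g ≤ -18) ∧ ((¬(3*g + x ≠ 9 ∧ vec[x] = 5)) → 2*x ≤ -4).
Before the if: ((¬(mem[x] > -11)) → 2*x ≤ 14) ∧ (mem[x] > -11 → (((3*g + x ≠ 9 ∧ vec[x] = 5) → 2*g ≤ -18) ∧ ((¬(3*g + x ≠ 9 ∧ vec[x] = 5)) → 2*x ≤ -4)))
Before assert 2*x + 7 ≤ 6 ∨ 3*x + mem[g + 1] + 7 > 3*x + 9: (2*x ≤ -1 ∨ mem[g + 1] > 2) ∧ ((¬(mem[x] > -11)) → 2*x ≤ 14) ∧ (mem[x] > -11 → (((3*g + x ≠ 9 ∧ vec[x] = 5) → 2*g ≤ -18) ∧ ((¬(3*g + x ≠ 9 ∧ vec[x] = 5)) → 2*x ≤ -4)))
Before mem[g] := x + 1: (2*x ≤ -1 ∨ store(mem, g, x + 1)[g + 1] > 2) ∧ ((¬(store(mem, g, x + 1)[x] > -11)) → 2*x ≤ 14) ∧ (store(mem, g, x + 1)[x] > -11 → (((3*g + x ≠ 9 ∧ vec[x] = 5) → 2*g ≤ -18) ∧ ((¬(3*g + x ≠ 9 ∧ vec[x] = 5)) → 2*x ≤ -4)))
Before g := g: (2*x ≤ -1 ∨ store(mem, g, x + 1)[g + 1] > 2) ∧ ((¬(store(mem, g, x + 1)[x] > -11)) → 2*x ≤ 14) ∧ (store(mem, g, x + 1)[x] > -11 → (((3*g + x ≠ 9 ∧ vec[x] = 5) → 2*g ≤ -18) ∧ ((¬(3*g + x ≠ 9 ∧ vec[x] = 5)) → 2*x ≤ -4)))
Answer: WP = (2*x ≤ -1 ∨ store(mem, g, x + 1)[g + 1] > 2) ∧ ((¬(store(mem, g, x + 1)[x] > -11)) → 2*x ≤ 14) ∧ (store(mem, g, x + 1)[x] > -11 → (((3*g + x ≠ 9 ∧ vec[x] = 5) → 2*g ≤ -18) ∧ ((¬(3*g + x ≠ 9 ∧ vec[x] = 5)) → 2*x ≤ -4)))


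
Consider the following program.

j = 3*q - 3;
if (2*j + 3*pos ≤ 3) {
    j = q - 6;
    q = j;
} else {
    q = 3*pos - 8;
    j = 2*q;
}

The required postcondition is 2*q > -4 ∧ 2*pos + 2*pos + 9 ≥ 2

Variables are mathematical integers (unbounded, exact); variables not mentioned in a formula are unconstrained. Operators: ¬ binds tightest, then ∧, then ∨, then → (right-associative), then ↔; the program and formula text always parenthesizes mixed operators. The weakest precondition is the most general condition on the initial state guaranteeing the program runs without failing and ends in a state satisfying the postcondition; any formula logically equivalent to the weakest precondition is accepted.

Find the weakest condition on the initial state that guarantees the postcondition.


Working backward. After the program, the postcondition 2*q > -4 ∧ 2*pos + 2*pos + 9 ≥ 2 must hold; in canonical form it is 2*q > -4 ∧ 4*pos ≥ -7.
Then branch requires 2*q > 8 ∧ 4*pos ≥ -7; else branch requires 6*pos > 12 ∧ 4*pos ≥ -7.
Before the if: (2*j + 3*pos ≤ 3 → (2*q > 8 ∧ 4*pos ≥ -7)) ∧ ((¬(2*j + 3*pos ≤ 3)) → (6*pos > 12 ∧ 4*pos ≥ -7))
Before j := 3*q - 3: (3*pos + 6*q ≤ 9 → (2*q > 8 ∧ 4*pos ≥ -7)) ∧ ((¬(3*pos + 6*q ≤ 9)) → (6*pos > 12 ∧ 4*pos ≥ -7))
Answer: WP = (3*pos + 6*q ≤ 9 → (2*q > 8 ∧ 4*pos ≥ -7)) ∧ ((¬(3*pos + 6*q ≤ 9)) → (6*pos > 12 ∧ 4*pos ≥ -7))


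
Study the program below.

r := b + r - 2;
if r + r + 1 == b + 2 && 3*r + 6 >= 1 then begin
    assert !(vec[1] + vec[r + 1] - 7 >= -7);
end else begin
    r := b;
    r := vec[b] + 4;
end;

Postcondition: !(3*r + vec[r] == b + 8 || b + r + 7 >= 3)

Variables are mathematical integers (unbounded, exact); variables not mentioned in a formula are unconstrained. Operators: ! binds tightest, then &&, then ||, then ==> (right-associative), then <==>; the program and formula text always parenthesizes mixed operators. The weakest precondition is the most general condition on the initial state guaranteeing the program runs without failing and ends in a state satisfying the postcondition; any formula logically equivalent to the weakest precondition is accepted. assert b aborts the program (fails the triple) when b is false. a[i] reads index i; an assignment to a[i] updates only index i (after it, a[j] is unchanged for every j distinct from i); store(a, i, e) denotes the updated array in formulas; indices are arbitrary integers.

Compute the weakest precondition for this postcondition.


Working backward. After the program, the postcondition !(3*r + vec[r] == b + 8 || b + r + 7 >= 3) must hold; in canonical form it is !(vec[r] + 3*r == b + 8 || b + r >= -4).
Then branch requires (!(vec[r + 1] + vec[1] >= 0)) && (!(vec[r] + 3*r == b + 8 || b + r >= -4)); else branch requires !(vec[vec[b] + 4] + 3*vec[b] == b - 4 || vec[b] + b >= -8).
Before the if: ((2*r == b + 1 && 3*r >= -5) ==> ((!(vec[r + 1] + vec[1] >= 0)) && (!(vec[r] + 3*r == b + 8 || b + r >= -4)))) && ((!(2*r == b + 1 && 3*r >= -5)) ==> (!(vec[vec[b] + 4] + 3*vec[b] == b - 4 || vec[b] + b >= -8)))
Before r := b + r - 2: ((b + 2*r == 5 && 3*b + 3*r >= 1) ==> ((!(vec[1] + vec[b + r - 1] >= 0)) && (!(vec[b + r - 2] + 2*b + 3*r == 14 || 2*b + r >= -2)))) && ((!(b + 2*r == 5 && 3*b + 3*r >= 1)) ==> (!(vec[vec[b] + 4] + 3*vec[b] == b - 4 || vec[b] + b >= -8)))
Answer: WP = ((b + 2*r == 5 && 3*b + 3*r >= 1) ==> ((!(vec[1] + vec[b + r - 1] >= 0)) && (!(vec[b + r - 2] + 2*b + 3*r == 14 || 2*b + r >= -2)))) && ((!(b + 2*r == 5 && 3*b + 3*r >= 1)) ==> (!(vec[vec[b] + 4] + 3*vec[b] == b - 4 || vec[b] + b >= -8)))


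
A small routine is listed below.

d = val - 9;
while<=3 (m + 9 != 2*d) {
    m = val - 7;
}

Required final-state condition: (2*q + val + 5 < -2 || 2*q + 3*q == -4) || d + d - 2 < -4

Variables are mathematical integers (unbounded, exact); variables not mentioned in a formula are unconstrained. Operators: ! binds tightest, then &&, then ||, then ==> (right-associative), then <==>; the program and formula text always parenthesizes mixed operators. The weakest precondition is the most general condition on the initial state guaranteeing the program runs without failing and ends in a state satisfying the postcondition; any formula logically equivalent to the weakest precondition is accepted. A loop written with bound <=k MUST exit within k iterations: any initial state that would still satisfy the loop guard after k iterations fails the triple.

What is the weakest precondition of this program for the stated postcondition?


Working backward. After the program, the postcondition (2*q + val + 5 < -2 || 2*q + 3*q == -4) || d + d - 2 < -4 must hold; in canonical form it is 2*q + val < -7 || 5*q == -4 || 2*d < -2.
Before the loop (bound <=3), unroll the exhaustion recursion (WP_0 = exit-now case; WP_j = one more guarded iteration, up to j = 3):
  WP_0: (!(m != 2*d - 9)) && (2*q + val < -7 || 5*q == -4 || 2*d < -2)
  WP_1: (m != 2*d - 9 ==> ((!(val != 2*d - 2)) && (2*q + val < -7 || 5*q == -4 || 2*d < -2))) && ((!(m != 2*d - 9)) ==> (2*q + val < -7 || 5*q == -4 || 2*d < -2))
  WP_2: (m != 2*d - 9 ==> ((val != 2*d - 2 ==> ((!(val != 2*d - 2)) && (2*q + val < -7 || 5*q == -4 || 2*d < -2))) && ((!(val != 2*d - 2)) ==> (2*q + val < -7 || 5*q == -4 || 2*d < -2)))) && ((!(m != 2*d - 9)) ==> (2*q + val < -7 || 5*q == -4 || 2*d < -2))
  WP_3: (m != 2*d - 9 ==> ((val != 2*d - 2 ==> ((val != 2*d - 2 ==> ((!(val != 2*d - 2)) && (2*q + val < -7 || 5*q == -4 || 2*d < -2))) && ((!(val != 2*d - 2)) ==> (2*q + val < -7 || 5*q == -4 || 2*d < -2)))) && ((!(val != 2*d - 2)) ==> (2*q + val < -7 || 5*q == -4 || 2*d < -2)))) && ((!(m != 2*d - 9)) ==> (2*q + val < -7 || 5*q == -4 || 2*d < -2))
So before the loop: (m != 2*d - 9 ==> ((val != 2*d - 2 ==> ((val != 2*d - 2 ==> ((!(val != 2*d - 2)) && (2*q + val < -7 || 5*q == -4 || 2*d < -2))) && ((!(val != 2*d - 2)) ==> (2*q + val < -7 || 5*q == -4 || 2*d < -2)))) && ((!(val != 2*d - 2)) ==> (2*q + val < -7 || 5*q == -4 || 2*d < -2)))) && ((!(m != 2*d - 9)) ==> (2*q + val < -7 || 5*q == -4 || 2*d < -2))
Before d := val - 9: (m != 2*val - 27 ==> ((val != 20 ==> ((val != 20 ==> ((!(val != 20)) && (2*q + val < -7 || 5*q == -4 || 2*val < 16))) && ((!(val != 20)) ==> (2*q + val < -7 || 5*q == -4 || 2*val < 16)))) && ((!(val != 20)) ==> (2*q + val < -7 || 5*q == -4 || 2*val < 16)))) && ((!(m != 2*val - 27)) ==> (2*q + val < -7 || 5*q == -4 || 2*val < 16))
Answer: WP = (m != 2*val - 27 ==> ((val != 20 ==> ((val != 20 ==> ((!(val != 20)) && (2*q + val < -7 || 5*q == -4 || 2*val < 16))) && ((!(val != 20)) ==> (2*q + val < -7 || 5*q == -4 || 2*val < 16)))) && ((!(val != 20)) ==> (2*q + val < -7 || 5*q == -4 || 2*val < 16)))) && ((!(m != 2*val - 27)) ==> (2*q + val < -7 || 5*q == -4 || 2*val < 16))


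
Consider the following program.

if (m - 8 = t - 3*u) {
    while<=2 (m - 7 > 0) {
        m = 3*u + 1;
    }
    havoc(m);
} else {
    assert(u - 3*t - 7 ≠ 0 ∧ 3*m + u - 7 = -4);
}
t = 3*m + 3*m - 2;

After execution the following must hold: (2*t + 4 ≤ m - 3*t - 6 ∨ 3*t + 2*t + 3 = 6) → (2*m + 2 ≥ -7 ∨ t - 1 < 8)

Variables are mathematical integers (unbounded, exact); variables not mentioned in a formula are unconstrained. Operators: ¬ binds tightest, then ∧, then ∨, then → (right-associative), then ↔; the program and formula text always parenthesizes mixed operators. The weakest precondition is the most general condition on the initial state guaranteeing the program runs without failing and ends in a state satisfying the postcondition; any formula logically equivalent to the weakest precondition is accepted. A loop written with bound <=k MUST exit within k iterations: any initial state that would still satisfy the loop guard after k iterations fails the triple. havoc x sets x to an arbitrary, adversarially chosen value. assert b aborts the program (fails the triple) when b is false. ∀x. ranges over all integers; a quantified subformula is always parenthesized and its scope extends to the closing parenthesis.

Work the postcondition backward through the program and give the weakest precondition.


Working backward. After the program, the postcondition (2*t + 4 ≤ m - 3*t - 6 ∨ 3*t + 2*t + 3 = 6) → (2*m + 2 ≥ -7 ∨ t - 1 < 8) must hold; in canonical form it is (5*t ≤ m - 10 ∨ 5*t = 3) → (2*m ≥ -9 ∨ t < 9).
Before t := 3*m + 3*m - 2: (29*m ≤ 0 ∨ 30*m = 13) → (2*m ≥ -9 ∨ 6*m < 11)
Then branch requires (m > 7 → ((3*u > 6 → ((¬(3*u > 6)) ∧ (∀m_1. ((29*m_1 ≤ 0 ∨ 30*m_1 = 13) → (2*m_1 ≥ -9 ∨ 6*m_1 < 11))))) ∧ ((¬(3*u > 6)) → (∀m_1. ((29*m_1 ≤ 0 ∨ 30*m_1 = 13) → (2*m_1 ≥ -9 ∨ 6*m_1 < 11)))))) ∧ ((¬(m > 7)) → (∀m_1. ((29*m_1 ≤ 0 ∨ 30*m_1 = 13) → (2*m_1 ≥ -9 ∨ 6*m_1 < 11)))); else branch requires u ≠ 3*t + 7 ∧ 3*m + u = 3 ∧ ((29*m ≤ 0 ∨ 30*m = 13) → (2*m ≥ -9 ∨ 6*m < 11)).
Before the if: (m + 3*u = t + 8 → ((m > 7 → ((3*u > 6 → ((¬(3*u > 6)) ∧ (∀m_1. ((29*m_1 ≤ 0 ∨ 30*m_1 = 13) → (2*m_1 ≥ -9 ∨ 6*m_1 < 11))))) ∧ ((¬(3*u > 6)) → (∀m_1. ((29*m_1 ≤ 0 ∨ 30*m_1 = 13) → (2*m_1 ≥ -9 ∨ 6*m_1 < 11)))))) ∧ ((¬(m > 7)) → (∀m_1. ((29*m_1 ≤ 0 ∨ 30*m_1 = 13) → (2*m_1 ≥ -9 ∨ 6*m_1 < 11)))))) ∧ ((¬(m + 3*u = t + 8)) → (u ≠ 3*t + 7 ∧ 3*m + u = 3 ∧ ((29*m ≤ 0 ∨ 30*m = 13) → (2*m ≥ -9 ∨ 6*m < 11))))
Answer: WP = (m + 3*u = t + 8 → ((m > 7 → ((3*u > 6 → ((¬(3*u > 6)) ∧ (∀m_1. ((29*m_1 ≤ 0 ∨ 30*m_1 = 13) → (2*m_1 ≥ -9 ∨ 6*m_1 < 11))))) ∧ ((¬(3*u > 6)) → (∀m_1. ((29*m_1 ≤ 0 ∨ 30*m_1 = 13) → (2*m_1 ≥ -9 ∨ 6*m_1 < 11)))))) ∧ ((¬(m > 7)) → (∀m_1. ((29*m_1 ≤ 0 ∨ 30*m_1 = 13) → (2*m_1 ≥ -9 ∨ 6*m_1 < 11)))))) ∧ ((¬(m + 3*u = t + 8)) → (u ≠ 3*t + 7 ∧ 3*m + u = 3 ∧ ((29*m ≤ 0 ∨ 30*m = 13) → (2*m ≥ -9 ∨ 6*m < 11))))


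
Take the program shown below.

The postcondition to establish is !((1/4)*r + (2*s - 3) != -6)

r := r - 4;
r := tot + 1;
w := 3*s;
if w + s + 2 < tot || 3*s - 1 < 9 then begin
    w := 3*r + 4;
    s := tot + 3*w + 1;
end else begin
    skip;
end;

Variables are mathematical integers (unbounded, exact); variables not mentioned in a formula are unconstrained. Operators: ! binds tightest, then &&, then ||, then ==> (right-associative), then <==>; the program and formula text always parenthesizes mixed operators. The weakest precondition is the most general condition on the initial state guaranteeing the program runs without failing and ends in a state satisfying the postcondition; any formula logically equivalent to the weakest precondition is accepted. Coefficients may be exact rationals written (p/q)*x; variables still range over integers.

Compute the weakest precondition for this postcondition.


Working backward. After the program, the postcondition !((1/4)*r + (2*s - 3) != -6) must hold; in canonical form it is !((1/4)*r + 2*s != -3).
Then branch requires !((73/4)*r + 2*tot != -29); else branch requires !((1/4)*r + 2*s != -3).
Before the if: ((s + w < tot - 2 || 3*s < 10) ==> (!((73/4)*r + 2*tot != -29))) && ((!(s + w < tot - 2 || 3*s < 10)) ==> (!((1/4)*r + 2*s != -3)))
Before w := 3*s: ((4*s < tot - 2 || 3*s < 10) ==> (!((73/4)*r + 2*tot != -29))) && ((!(4*s < tot - 2 || 3*s < 10)) ==> (!((1/4)*r + 2*s != -3)))
Before r := tot + 1: ((4*s < tot - 2 || 3*s < 10) ==> (!((81/4)*tot != -189/4))) && ((!(4*s < tot - 2 || 3*s < 10)) ==> (!(2*s + (1/4)*tot != -13/4)))
Before r := r - 4: ((4*s < tot - 2 || 3*s < 10) ==> (!((81/4)*tot != -189/4))) && ((!(4*s < tot - 2 || 3*s < 10)) ==> (!(2*s + (1/4)*tot != -13/4)))
Answer: WP = ((4*s < tot - 2 || 3*s < 10) ==> (!((81/4)*tot != -189/4))) && ((!(4*s < tot - 2 || 3*s < 10)) ==> (!(2*s + (1/4)*tot != -13/4)))


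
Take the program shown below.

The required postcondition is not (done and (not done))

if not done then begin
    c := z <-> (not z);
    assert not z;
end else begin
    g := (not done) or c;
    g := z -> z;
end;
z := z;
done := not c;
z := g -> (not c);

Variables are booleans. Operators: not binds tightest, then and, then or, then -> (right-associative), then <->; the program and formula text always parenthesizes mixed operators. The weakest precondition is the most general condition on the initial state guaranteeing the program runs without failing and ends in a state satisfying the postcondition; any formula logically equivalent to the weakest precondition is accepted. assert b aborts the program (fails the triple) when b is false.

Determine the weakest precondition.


Working backward. After the program, the postcondition not (done and (not done)) must hold; in canonical form it is true.
Before z := g -> (not c): true
Before done := not c: true
Before z := z: true
Then branch requires not z; else branch requires true.
Before the if: (not done) -> (not z)
Answer: WP = (not done) -> (not z)


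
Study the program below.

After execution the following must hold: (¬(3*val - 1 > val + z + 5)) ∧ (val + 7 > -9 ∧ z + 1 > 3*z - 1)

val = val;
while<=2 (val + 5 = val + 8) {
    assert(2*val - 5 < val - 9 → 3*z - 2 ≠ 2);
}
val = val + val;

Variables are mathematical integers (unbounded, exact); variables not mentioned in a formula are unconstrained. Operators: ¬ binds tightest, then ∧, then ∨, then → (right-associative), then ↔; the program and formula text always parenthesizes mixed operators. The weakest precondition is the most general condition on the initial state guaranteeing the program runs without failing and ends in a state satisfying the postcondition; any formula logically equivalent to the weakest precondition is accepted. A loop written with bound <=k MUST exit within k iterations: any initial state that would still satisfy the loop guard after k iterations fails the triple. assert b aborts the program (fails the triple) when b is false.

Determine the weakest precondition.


Working backward. After the program, the postcondition (¬(3*val - 1 > val + z + 5)) ∧ (val + 7 > -9 ∧ z + 1 > 3*z - 1) must hold; in canonical form it is (¬(2*val > z + 6)) ∧ val > -16 ∧ 2*z < 2.
Before val := val + val: (¬(4*val > z + 6)) ∧ 2*val > -16 ∧ 2*z < 2
Before the loop (bound <=2), unroll the exhaustion recursion (WP_0 = exit-now case; WP_j = one more guarded iteration, up to j = 2):
  WP_0: (¬(4*val > z + 6)) ∧ 2*val > -16 ∧ 2*z < 2
  WP_1: (¬(4*val > z + 6)) ∧ 2*val > -16 ∧ 2*z < 2
  WP_2: (¬(4*val > z + 6)) ∧ 2*val > -16 ∧ 2*z < 2
So before the loop: (¬(4*val > z + 6)) ∧ 2*val > -16 ∧ 2*z < 2
Before val := val: (¬(4*val > z + 6)) ∧ 2*val > -16 ∧ 2*z < 2
Answer: WP = (¬(4*val > z + 6)) ∧ 2*val > -16 ∧ 2*z < 2


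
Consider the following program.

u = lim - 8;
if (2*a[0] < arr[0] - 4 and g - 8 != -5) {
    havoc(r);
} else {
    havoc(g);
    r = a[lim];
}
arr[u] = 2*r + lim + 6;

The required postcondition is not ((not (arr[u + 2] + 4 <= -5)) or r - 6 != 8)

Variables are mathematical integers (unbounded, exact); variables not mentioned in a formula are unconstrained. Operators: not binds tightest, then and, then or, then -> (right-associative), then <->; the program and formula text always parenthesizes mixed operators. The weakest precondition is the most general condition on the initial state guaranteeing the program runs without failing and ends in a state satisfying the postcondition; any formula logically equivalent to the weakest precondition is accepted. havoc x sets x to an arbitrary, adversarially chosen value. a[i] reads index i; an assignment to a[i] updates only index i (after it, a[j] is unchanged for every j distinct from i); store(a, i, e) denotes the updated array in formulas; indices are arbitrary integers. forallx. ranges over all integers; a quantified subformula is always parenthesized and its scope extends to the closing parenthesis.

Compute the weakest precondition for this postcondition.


Working backward. After the program, the postcondition not ((not (arr[u + 2] + 4 <= -5)) or r - 6 != 8) must hold; in canonical form it is not ((not (arr[u + 2] <= -9)) or r != 14).
Before arr[u] := 2*r + lim + 6: not ((not (store(arr, u, lim + 2*r + 6)[u + 2] <= -9)) or r != 14)
Then branch requires forall r_1. (not ((not (store(arr, u, lim + 2*r_1 + 6)[u + 2] <= -9)) or r_1 != 14)); else branch requires not ((not (store(arr, u, 2*a[lim] + lim + 6)[u + 2] <= -9)) or a[lim] != 14).
Before the if: ((2*a[0] < arr[0] - 4 and g != 3) -> (forall r_1. (not ((not (store(arr, u, lim + 2*r_1 + 6)[u + 2] <= -9)) or r_1 != 14)))) and ((not (2*a[0] < arr[0] - 4 and g != 3)) -> (not ((not (store(arr, u, 2*a[lim] + lim + 6)[u + 2] <= -9)) or a[lim] != 14)))
Before u := lim - 8: ((2*a[0] < arr[0] - 4 and g != 3) -> (forall r_1. (not ((not (store(arr, lim - 8, lim + 2*r_1 + 6)[lim - 6] <= -9)) or r_1 != 14)))) and ((not (2*a[0] < arr[0] - 4 and g != 3)) -> (not ((not (store(arr, lim - 8, 2*a[lim] + lim + 6)[lim - 6] <= -9)) or a[lim] != 14)))
Answer: WP = ((2*a[0] < arr[0] - 4 and g != 3) -> (forall r_1. (not ((not (store(arr, lim - 8, lim + 2*r_1 + 6)[lim - 6] <= -9)) or r_1 != 14)))) and ((not (2*a[0] < arr[0] - 4 and g != 3)) -> (not ((not (store(arr, lim - 8, 2*a[lim] + lim + 6)[lim - 6] <= -9)) or a[lim] != 14)))


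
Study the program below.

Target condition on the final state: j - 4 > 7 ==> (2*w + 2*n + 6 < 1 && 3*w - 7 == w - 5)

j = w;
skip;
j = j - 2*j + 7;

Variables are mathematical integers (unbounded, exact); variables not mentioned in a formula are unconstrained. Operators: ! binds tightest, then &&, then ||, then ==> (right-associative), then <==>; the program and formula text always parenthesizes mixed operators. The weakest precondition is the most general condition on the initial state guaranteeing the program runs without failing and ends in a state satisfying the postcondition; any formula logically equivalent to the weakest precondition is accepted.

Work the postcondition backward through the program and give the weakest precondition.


Working backward. After the program, the postcondition j - 4 > 7 ==> (2*w + 2*n + 6 < 1 && 3*w - 7 == w - 5) must hold; in canonical form it is j > 11 ==> (2*n + 2*w < -5 && 2*w == 2).
Before j := j - 2*j + 7: j < -4 ==> (2*n + 2*w < -5 && 2*w == 2)
Before skip: j < -4 ==> (2*n + 2*w < -5 && 2*w == 2)
Before j := w: w < -4 ==> (2*n + 2*w < -5 && 2*w == 2)
Answer: WP = w < -4 ==> (2*n + 2*w < -5 && 2*w == 2)
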